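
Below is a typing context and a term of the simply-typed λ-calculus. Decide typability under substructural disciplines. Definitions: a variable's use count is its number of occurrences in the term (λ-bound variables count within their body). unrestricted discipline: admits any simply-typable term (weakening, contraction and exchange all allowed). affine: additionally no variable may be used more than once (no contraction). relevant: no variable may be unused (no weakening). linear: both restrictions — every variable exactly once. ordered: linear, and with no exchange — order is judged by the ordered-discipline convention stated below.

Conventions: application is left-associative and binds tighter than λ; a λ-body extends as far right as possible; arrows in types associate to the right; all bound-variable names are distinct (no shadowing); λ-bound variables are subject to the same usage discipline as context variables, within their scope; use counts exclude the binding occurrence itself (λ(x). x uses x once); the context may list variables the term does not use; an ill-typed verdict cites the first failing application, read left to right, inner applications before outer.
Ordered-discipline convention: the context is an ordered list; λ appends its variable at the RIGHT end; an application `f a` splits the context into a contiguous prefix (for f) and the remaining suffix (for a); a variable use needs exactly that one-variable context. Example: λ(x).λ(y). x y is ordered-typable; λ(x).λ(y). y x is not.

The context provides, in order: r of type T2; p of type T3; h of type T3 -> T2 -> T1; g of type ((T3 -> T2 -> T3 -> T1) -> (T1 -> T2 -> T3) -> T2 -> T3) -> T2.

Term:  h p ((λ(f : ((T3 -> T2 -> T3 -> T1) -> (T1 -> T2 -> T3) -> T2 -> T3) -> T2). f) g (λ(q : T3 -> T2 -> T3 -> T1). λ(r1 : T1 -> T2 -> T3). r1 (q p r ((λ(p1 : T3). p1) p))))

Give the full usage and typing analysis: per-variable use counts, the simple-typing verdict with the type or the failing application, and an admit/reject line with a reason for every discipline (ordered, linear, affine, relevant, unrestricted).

variable uses: r: 1×, p: 3×, h: 1×, g: 1×, f [bound]: 1×, q [bound]: 1×, r1 [bound]: 1×, p1 [bound]: 1×
uses in reading order: h, p, f, g, r1, q, p, r, p1, p
typing: well-typed at T1
ordered: ✗ — p ×3 used more than once (contraction)
linear: ✗ — p ×3 used more than once (contraction)
affine: ✗ — p ×3 used more than once (contraction)
relevant: ✓ — every one of r, p, h, g, f, q, r1, p1 appears
unrestricted: ✓ — type-checks (T1) and nothing is barred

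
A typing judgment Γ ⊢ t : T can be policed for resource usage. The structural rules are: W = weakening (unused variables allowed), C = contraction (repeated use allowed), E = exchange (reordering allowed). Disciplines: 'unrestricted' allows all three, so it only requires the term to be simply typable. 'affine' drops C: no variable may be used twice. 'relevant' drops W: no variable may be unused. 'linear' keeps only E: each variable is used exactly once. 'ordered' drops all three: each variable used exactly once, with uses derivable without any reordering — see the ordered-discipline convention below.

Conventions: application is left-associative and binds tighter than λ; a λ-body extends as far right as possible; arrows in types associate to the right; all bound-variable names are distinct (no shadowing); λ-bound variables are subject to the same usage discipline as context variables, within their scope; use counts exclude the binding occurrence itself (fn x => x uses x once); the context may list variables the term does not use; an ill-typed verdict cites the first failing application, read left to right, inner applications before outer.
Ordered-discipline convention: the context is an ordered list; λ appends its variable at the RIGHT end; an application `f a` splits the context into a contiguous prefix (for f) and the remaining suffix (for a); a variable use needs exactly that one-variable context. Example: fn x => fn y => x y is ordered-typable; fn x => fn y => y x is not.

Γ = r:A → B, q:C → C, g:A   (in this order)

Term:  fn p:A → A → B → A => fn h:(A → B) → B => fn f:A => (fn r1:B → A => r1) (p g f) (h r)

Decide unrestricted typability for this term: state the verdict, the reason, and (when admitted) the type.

yes — type-checks ((A → A → B → A) → ((A → B) → B) → A → A) and nothing is barred; term : (A → A → B → A) → ((A → B) → B) → A → A
counts: r: 1; q: 0; g: 1; p (bound): 1; h (bound): 1; f (bound): 1; r1 (bound): 1
use order (left to right): r1, p, g, f, h, r
typing: the term checks, with type (A → A → B → A) → ((A → B) → B) → A → A
all disciplines: ordered ✗ | linear ✗ | affine ✓ | relevant ✗ | unrestricted ✓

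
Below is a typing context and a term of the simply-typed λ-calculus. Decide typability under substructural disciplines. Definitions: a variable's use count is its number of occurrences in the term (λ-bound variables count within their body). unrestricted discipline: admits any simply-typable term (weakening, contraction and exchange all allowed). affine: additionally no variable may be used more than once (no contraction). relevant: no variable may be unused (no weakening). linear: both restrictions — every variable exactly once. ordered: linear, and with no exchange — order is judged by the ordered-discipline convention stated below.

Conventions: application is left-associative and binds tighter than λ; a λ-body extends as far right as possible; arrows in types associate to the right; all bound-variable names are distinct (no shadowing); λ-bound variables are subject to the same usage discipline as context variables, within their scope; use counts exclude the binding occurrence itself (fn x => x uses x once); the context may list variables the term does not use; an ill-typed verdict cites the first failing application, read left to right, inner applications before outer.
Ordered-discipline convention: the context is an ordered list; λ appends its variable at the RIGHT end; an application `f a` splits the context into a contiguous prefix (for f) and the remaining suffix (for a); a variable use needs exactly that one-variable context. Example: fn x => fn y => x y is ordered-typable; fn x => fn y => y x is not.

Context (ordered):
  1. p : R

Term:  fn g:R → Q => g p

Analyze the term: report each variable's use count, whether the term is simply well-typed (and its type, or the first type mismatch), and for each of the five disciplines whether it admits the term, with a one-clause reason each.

use counts: p ×1, g (λ-bound) ×1
use order (left to right): g, p
typing: well-typed at (R → Q) → Q
ordered ✗ (no ordered split (uses run g, p))
linear ✓ (single use per variable (p, g))
affine ✓ (at most one use each (p, g))
relevant ✓ (none of p, g goes unused)
unrestricted ✓ (type-checks ((R → Q) → Q) and nothing is barred)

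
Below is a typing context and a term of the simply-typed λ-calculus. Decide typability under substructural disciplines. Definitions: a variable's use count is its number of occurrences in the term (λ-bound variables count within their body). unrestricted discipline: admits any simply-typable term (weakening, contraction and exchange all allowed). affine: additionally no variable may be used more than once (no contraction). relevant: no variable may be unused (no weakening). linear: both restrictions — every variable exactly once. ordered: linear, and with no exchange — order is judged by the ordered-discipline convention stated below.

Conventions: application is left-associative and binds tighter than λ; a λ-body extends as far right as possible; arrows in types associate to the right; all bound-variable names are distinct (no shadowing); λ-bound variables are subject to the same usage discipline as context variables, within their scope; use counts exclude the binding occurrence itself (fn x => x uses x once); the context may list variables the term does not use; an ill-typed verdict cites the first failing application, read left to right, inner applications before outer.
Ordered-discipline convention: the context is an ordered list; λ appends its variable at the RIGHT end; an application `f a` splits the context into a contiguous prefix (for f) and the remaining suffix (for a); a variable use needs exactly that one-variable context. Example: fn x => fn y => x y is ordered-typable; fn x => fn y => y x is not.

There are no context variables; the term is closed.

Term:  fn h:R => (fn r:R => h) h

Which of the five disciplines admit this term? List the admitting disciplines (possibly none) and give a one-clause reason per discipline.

admitting disciplines: unrestricted
use counts: h [bound]: 2×; r [bound]: 0×
uses in reading order: h, h
typing: ✓ — R → R
ordered: ✗ — uses contraction: h ×2; needs weakening: r unused
linear: ✗ — uses contraction: h ×2; needs weakening: r unused
affine: ✗ — uses contraction: h ×2
relevant: ✗ — needs weakening: r unused
unrestricted: ✓ — type-checks (R → R) and nothing is barred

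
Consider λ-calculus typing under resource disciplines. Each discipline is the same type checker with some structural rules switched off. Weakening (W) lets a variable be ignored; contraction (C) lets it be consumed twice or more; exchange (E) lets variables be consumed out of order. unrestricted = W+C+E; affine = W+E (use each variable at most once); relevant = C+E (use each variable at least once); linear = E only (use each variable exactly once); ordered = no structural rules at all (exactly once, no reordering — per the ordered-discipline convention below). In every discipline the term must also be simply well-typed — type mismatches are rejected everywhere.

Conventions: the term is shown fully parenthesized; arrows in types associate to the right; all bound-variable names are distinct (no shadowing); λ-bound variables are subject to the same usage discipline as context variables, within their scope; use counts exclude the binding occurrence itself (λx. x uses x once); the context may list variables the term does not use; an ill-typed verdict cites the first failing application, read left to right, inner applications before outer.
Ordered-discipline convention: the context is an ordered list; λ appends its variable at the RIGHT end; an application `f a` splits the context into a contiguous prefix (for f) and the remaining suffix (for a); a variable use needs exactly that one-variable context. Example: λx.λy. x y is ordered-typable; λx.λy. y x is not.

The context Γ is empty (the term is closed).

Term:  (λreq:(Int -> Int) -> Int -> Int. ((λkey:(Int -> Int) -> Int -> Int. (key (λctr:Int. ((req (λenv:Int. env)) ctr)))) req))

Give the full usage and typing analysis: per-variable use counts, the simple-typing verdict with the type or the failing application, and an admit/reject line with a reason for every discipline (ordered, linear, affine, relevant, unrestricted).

counts: req (λ-bound): 2, key (λ-bound): 1, ctr (λ-bound): 1, env (λ-bound): 1
uses in reading order: key, req, env, ctr, req
typing: ✓ — ((Int -> Int) -> Int -> Int) -> Int -> Int
ordered: ✗ — needs contraction — req ×2
linear: ✗ — needs contraction — req ×2
affine: ✗ — needs contraction — req ×2
relevant: ✓ — none of req, key, ctr, env goes unused
unrestricted: ✓ — well-typed at ((Int -> Int) -> Int -> Int) -> Int -> Int; no restrictions here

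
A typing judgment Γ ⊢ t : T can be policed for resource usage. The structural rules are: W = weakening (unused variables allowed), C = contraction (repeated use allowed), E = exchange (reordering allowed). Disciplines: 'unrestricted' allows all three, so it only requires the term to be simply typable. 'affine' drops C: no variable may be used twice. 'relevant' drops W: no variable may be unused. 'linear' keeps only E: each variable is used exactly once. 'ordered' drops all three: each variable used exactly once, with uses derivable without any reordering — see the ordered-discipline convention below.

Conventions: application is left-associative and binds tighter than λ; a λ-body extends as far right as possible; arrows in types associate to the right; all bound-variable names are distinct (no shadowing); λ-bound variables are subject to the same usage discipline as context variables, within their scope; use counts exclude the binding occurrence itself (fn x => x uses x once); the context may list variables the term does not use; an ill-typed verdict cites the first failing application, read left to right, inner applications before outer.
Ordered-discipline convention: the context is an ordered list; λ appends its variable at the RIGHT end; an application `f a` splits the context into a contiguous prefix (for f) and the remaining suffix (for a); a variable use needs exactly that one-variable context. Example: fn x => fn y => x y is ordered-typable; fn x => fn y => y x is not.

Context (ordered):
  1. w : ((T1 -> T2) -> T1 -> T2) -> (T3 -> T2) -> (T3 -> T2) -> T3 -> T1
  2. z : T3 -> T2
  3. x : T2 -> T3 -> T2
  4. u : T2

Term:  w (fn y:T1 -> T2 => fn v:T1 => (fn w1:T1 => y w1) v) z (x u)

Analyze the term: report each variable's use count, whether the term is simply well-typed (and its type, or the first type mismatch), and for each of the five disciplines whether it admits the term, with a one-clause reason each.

variable uses: w: 1, z: 1, x: 1, u: 1, y (λ-bound): 1, v (λ-bound): 1, w1 (λ-bound): 1
uses in reading order: w, y, w1, v, z, x, u
typing: well-typed — term : T3 -> T1
ordered: ✓, one use each (w, z, x, u, y, v, w1); ordered split holds
linear: ✓, w, z, x, u, y, v, w1: one use apiece
affine: ✓, at most one use each (w, z, x, u, y, v, w1)
relevant: ✓, w, z, x, u, y, v, w1: all used, weakening unneeded
unrestricted: ✓, type-checks (T3 -> T1) and nothing is barred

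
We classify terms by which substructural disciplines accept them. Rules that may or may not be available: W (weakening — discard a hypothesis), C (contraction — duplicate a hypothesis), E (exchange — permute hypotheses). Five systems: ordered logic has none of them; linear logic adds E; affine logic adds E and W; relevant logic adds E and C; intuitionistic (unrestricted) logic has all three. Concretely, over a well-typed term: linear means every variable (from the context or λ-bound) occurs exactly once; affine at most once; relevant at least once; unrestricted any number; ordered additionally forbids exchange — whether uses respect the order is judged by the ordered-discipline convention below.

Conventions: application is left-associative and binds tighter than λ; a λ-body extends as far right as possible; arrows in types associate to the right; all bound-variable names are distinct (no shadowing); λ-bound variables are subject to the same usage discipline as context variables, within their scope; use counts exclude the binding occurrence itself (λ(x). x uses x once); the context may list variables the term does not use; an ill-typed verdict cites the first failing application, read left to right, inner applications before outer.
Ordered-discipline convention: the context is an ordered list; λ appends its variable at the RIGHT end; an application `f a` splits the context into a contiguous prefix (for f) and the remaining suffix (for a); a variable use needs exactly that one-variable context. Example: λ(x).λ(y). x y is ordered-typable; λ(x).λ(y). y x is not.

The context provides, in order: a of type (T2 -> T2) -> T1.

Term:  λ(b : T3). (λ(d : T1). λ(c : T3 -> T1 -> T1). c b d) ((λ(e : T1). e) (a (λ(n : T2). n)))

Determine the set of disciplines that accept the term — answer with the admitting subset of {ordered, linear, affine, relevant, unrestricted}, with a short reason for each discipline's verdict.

admitted in: linear, affine, relevant, unrestricted
variable uses: a: 1×; b (λ-bound): 1×; d (λ-bound): 1×; c (λ-bound): 1×; e (λ-bound): 1×; n (λ-bound): 1×
use order (left to right): c, b, d, e, a, n
typing: the term checks, with type T3 -> (T3 -> T1 -> T1) -> T1
ordered: ✗, needs exchange: uses follow c, b, d, e, a, n
linear: ✓, a, b, d, c, e, n: one use apiece
affine: ✓, none of a, b, d, c, e, n used more than once
relevant: ✓, none of a, b, d, c, e, n goes unused
unrestricted: ✓, typability at T3 -> (T3 -> T1 -> T1) -> T1 is all that's needed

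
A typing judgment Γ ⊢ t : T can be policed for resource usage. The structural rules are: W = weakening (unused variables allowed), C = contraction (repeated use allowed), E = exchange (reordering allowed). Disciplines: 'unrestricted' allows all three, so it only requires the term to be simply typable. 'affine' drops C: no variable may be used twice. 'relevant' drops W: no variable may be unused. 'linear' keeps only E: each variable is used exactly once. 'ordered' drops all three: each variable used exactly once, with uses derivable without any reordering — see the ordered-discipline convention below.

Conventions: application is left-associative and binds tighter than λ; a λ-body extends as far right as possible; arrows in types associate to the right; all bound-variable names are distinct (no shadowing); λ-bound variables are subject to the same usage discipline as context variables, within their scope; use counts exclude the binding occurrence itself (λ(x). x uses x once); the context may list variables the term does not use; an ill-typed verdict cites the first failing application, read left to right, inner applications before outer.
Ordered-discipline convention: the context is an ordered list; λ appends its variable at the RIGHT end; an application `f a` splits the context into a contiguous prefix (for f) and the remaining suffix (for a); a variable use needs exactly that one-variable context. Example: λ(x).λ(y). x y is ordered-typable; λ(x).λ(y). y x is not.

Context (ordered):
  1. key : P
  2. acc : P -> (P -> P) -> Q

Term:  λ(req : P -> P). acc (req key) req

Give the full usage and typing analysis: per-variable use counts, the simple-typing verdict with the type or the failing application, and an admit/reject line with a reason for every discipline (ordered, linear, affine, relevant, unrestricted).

counts: key: 1×, acc: 1×, req (λ-bound): 2×
left-to-right use order: acc, req, key, req
typing: ✓ — (P -> P) -> Q
ordered ✗ (uses contraction: req ×2)
linear ✗ (uses contraction: req ×2)
affine ✗ (uses contraction: req ×2)
relevant ✓ (at least one use each (key, acc, req))
unrestricted ✓ (well-typed at (P -> P) -> Q; no restrictions here)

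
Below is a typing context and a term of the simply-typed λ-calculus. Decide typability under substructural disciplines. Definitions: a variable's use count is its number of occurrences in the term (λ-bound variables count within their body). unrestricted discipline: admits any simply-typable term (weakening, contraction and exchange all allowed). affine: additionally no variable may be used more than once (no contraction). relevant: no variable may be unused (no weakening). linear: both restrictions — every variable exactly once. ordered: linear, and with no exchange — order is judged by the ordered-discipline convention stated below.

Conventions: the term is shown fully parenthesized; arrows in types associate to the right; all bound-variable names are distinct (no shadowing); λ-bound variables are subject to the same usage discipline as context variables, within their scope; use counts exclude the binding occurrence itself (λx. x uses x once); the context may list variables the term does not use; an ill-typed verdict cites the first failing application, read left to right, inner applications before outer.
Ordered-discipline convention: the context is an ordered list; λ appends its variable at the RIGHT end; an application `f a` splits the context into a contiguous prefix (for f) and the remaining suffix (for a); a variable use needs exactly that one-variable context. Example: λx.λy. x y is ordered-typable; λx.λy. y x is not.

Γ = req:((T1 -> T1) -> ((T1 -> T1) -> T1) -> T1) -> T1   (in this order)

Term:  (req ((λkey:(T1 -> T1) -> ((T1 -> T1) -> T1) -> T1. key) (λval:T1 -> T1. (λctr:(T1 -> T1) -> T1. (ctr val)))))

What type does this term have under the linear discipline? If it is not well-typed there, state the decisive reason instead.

term : T1
use counts: req: 1; key (λ-bound): 1; val (λ-bound): 1; ctr (λ-bound): 1
uses in reading order: req, key, ctr, val
typing: ✓ — T1
across the five disciplines: ordered ✗; linear ✓; affine ✓; relevant ✓; unrestricted ✓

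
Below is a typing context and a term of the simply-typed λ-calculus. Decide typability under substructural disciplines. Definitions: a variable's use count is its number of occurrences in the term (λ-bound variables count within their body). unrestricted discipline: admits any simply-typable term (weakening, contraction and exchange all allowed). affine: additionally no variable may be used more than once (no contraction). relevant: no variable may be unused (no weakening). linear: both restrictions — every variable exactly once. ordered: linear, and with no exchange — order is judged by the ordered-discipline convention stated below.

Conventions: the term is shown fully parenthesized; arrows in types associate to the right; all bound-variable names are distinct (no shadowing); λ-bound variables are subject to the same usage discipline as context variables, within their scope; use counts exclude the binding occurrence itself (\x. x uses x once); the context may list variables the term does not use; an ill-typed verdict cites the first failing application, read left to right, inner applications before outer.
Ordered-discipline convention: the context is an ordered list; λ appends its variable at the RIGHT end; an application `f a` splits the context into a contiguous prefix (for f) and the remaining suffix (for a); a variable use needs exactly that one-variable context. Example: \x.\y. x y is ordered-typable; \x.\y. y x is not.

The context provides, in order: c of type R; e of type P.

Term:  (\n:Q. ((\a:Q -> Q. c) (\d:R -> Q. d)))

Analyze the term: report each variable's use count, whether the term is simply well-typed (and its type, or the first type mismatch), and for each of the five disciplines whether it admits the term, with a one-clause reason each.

counts: c ×1, e ×0, n (λ-bound) ×0, a (λ-bound) ×0, d (λ-bound) ×1
use order (left to right): c, d
typing: ill-typed: a function awaiting Q -> Q gets (R -> Q) -> R -> Q
ordered: ✗, not simply typable
linear: ✗, fails simple typing
affine: ✗, a type mismatch blocks all five
relevant: ✗, the type mismatch rejects it
unrestricted: ✗, not simply typable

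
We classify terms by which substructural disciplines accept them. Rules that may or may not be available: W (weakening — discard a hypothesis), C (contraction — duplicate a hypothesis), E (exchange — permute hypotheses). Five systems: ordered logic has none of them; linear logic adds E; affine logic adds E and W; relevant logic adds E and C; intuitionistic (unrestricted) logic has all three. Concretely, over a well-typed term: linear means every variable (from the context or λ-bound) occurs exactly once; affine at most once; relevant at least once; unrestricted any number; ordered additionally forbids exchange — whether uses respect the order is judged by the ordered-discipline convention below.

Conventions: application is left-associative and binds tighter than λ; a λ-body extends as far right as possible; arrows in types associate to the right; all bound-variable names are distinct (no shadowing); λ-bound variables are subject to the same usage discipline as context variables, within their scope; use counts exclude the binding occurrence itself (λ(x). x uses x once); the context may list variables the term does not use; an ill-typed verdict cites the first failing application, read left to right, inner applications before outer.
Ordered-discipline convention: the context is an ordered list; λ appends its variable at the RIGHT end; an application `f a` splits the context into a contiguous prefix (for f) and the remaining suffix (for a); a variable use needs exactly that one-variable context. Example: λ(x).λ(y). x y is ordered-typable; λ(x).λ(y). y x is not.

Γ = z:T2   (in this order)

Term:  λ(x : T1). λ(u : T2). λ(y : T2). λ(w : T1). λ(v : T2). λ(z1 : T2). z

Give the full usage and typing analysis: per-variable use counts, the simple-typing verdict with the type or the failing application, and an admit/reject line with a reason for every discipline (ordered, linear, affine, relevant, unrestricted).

usage: z: 1; x (bound): 0; u (bound): 0; y (bound): 0; w (bound): 0; v (bound): 0; z1 (bound): 0
uses in reading order: z
typing: ✓ — T1 → T2 → T2 → T1 → T2 → T2 → T2
ordered: ✗ — x, u, y, w, v, z1 left unused
linear: ✗ — x, u, y, w, v, z1 left unused
affine: ✓ — none of z, x, u, y, w, v, z1 used more than once
relevant: ✗ — x, u, y, w, v, z1 left unused
unrestricted: ✓ — typability at T1 → T2 → T2 → T1 → T2 → T2 → T2 is all that's needed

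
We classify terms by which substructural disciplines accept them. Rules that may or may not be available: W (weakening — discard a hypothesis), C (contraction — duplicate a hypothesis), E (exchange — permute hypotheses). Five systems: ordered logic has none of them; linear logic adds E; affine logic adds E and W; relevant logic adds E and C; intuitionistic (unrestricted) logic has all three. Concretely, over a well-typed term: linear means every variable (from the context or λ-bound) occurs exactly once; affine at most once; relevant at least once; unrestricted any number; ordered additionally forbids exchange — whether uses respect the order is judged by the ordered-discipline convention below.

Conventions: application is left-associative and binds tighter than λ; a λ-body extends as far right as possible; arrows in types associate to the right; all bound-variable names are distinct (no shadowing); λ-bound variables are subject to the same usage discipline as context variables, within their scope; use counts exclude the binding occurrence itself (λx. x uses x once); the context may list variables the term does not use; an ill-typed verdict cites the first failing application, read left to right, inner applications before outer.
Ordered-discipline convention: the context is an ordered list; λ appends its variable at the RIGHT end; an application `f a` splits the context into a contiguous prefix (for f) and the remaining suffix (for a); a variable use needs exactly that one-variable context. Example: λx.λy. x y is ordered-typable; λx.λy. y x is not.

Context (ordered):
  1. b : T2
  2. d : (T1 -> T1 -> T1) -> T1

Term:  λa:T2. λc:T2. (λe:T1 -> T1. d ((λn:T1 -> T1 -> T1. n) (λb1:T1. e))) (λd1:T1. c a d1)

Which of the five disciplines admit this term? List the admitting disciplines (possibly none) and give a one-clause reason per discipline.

admitting disciplines: none
usage: b=0, d=1, a [bound]=1, c [bound]=1, e [bound]=1, n [bound]=1, b1 [bound]=0, d1 [bound]=1
left-to-right use order: d, n, e, c, a, d1
typing: ill-typed: non-arrow in function slot: T2
ordered: ✗, fails simple typing
linear: ✗, a type mismatch blocks all five
affine: ✗, the type mismatch rejects it
relevant: ✗, not simply typable
unrestricted: ✗, fails simple typing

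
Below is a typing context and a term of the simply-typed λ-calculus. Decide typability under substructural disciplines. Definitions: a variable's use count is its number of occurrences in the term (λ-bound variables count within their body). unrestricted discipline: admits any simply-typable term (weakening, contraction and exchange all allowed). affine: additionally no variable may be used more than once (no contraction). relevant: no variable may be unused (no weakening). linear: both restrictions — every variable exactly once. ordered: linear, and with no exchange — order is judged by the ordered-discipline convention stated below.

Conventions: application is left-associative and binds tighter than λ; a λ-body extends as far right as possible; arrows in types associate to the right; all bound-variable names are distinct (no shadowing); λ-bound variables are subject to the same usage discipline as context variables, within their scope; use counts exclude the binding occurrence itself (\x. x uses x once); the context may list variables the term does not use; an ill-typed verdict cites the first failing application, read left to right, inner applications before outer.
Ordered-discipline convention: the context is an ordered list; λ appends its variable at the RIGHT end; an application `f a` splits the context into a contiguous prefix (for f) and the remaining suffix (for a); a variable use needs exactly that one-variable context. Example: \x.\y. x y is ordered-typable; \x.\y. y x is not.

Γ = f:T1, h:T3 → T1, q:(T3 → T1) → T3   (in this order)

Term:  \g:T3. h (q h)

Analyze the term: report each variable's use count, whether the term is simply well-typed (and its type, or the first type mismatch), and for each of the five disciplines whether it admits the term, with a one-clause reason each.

usage: f ×0; h ×2; q ×1; g (λ-bound) ×0
use order (left to right): h, q, h
typing: well-typed — term : T3 → T1
ordered ✗ (h ×2 used more than once (contraction); unused: f, g — weakening required)
linear ✗ (h ×2 used more than once (contraction); unused: f, g — weakening required)
affine ✗ (h ×2 used more than once (contraction))
relevant ✗ (unused: f, g — weakening required)
unrestricted ✓ (typability at T3 → T1 is all that's needed)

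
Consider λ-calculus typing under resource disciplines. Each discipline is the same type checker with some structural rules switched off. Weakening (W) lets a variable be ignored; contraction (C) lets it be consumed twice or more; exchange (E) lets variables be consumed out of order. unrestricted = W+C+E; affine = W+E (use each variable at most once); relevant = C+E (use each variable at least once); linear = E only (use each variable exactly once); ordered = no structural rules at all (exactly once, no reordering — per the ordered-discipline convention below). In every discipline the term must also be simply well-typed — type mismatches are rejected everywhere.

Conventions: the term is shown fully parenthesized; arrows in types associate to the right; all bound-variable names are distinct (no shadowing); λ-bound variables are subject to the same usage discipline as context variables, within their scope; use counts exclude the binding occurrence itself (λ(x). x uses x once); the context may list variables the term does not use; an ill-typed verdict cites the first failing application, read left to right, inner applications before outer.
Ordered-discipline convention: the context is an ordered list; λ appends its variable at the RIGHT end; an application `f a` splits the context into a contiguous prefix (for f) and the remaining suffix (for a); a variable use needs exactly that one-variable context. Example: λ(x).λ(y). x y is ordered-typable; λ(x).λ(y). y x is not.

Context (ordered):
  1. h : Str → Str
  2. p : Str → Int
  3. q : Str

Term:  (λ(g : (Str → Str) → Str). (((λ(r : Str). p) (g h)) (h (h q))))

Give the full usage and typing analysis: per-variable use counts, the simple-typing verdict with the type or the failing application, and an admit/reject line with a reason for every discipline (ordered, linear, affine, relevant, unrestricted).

counts: h: 3×; p: 1×; q: 1×; g [bound]: 1×; r [bound]: 0×
use order (left to right): p, g, h, h, h, q
typing: ✓ — ((Str → Str) → Str) → Int
ordered: ✗ — repeated use of h ×3; unused: r — weakening required
linear: ✗ — repeated use of h ×3; unused: r — weakening required
affine: ✗ — repeated use of h ×3
relevant: ✗ — unused: r — weakening required
unrestricted: ✓ — well-typed at ((Str → Str) → Str) → Int; no restrictions here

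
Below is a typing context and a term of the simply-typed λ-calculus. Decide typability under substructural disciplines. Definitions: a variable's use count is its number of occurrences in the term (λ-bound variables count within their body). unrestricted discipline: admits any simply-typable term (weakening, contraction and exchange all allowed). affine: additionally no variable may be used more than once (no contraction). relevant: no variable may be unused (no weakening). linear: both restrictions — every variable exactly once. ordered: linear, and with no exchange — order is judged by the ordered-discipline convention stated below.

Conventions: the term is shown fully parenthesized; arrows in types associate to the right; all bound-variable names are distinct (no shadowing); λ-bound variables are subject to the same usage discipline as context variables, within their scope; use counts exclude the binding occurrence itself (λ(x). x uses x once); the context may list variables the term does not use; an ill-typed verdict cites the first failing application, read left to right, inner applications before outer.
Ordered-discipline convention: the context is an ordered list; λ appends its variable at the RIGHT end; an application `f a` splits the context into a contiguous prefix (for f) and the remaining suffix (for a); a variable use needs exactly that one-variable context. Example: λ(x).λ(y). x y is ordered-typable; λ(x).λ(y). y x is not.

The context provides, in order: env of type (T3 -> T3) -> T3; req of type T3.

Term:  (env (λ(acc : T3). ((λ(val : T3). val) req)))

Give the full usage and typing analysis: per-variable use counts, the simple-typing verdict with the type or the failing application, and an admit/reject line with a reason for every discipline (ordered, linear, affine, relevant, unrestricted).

counts: env=1; req=1; acc (λ-bound)=0; val (λ-bound)=1
order of uses: env, val, req
typing: the term checks, with type T3
ordered ✗ (acc left unused)
linear ✗ (acc left unused)
affine ✓ (at most one use each (env, req, acc, val))
relevant ✗ (acc left unused)
unrestricted ✓ (typability at T3 is all that's needed)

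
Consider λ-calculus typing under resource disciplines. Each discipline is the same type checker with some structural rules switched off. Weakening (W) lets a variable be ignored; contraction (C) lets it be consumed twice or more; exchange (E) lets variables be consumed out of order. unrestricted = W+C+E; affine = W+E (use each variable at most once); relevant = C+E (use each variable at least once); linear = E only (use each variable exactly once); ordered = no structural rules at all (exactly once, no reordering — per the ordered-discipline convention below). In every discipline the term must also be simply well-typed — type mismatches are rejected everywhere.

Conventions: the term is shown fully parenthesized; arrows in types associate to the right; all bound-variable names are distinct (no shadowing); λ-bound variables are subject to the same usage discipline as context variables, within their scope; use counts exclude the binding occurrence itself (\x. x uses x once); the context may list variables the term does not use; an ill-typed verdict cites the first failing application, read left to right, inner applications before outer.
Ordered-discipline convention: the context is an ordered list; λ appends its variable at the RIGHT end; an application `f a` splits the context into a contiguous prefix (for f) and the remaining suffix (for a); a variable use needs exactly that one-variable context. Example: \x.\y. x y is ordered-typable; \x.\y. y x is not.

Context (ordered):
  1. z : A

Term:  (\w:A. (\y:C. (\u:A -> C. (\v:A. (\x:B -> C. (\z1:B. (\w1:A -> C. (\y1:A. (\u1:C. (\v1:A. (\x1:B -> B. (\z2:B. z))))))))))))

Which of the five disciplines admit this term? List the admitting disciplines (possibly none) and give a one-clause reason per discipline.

admitted in: affine, unrestricted
variable uses: z: 1, w [bound]: 0, y [bound]: 0, u [bound]: 0, v [bound]: 0, x [bound]: 0, z1 [bound]: 0, w1 [bound]: 0, y1 [bound]: 0, u1 [bound]: 0, v1 [bound]: 0, x1 [bound]: 0, z2 [bound]: 0
order of uses: z
typing: the term checks, with type A -> C -> (A -> C) -> A -> (B -> C) -> B -> (A -> C) -> A -> C -> A -> (B -> B) -> B -> A
ordered ✗ (w, y, u, v, x, z1, w1, y1, u1, v1, x1, z2 left unused)
linear ✗ (w, y, u, v, x, z1, w1, y1, u1, v1, x1, z2 left unused)
affine ✓ (z, w, y, u, v, x, z1, w1, y1, u1, v1, x1, z2: no repeats, contraction unneeded)
relevant ✗ (w, y, u, v, x, z1, w1, y1, u1, v1, x1, z2 left unused)
unrestricted ✓ (well-typed at A -> C -> (A -> C) -> A -> (B -> C) -> B -> (A -> C) -> A -> C -> A -> (B -> B) -> B -> A; no restrictions here)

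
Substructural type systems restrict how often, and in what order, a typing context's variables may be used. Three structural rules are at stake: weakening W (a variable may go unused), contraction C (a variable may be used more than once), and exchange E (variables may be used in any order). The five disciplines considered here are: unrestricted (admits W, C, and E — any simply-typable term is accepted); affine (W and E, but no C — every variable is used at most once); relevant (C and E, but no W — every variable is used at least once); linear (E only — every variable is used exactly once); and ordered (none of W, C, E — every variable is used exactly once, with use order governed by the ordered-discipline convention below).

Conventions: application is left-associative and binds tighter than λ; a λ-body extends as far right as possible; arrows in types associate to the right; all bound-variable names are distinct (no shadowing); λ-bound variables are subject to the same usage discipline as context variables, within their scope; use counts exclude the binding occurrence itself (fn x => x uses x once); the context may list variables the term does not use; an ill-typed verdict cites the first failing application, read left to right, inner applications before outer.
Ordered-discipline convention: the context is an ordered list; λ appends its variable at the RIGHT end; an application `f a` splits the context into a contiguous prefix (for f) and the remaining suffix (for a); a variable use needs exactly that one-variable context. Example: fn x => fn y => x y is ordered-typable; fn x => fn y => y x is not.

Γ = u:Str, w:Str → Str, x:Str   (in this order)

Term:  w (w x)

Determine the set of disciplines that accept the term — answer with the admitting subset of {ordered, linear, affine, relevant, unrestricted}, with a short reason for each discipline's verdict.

admitted in: unrestricted
use counts: u=0, w=2, x=1
order of uses: w, w, x
typing: ✓ — Str
ordered: ✗, w ×2 used more than once (contraction); u left unused
linear: ✗, w ×2 used more than once (contraction); u left unused
affine: ✗, w ×2 used more than once (contraction)
relevant: ✗, u left unused
unrestricted: ✓, typability at Str is all that's needed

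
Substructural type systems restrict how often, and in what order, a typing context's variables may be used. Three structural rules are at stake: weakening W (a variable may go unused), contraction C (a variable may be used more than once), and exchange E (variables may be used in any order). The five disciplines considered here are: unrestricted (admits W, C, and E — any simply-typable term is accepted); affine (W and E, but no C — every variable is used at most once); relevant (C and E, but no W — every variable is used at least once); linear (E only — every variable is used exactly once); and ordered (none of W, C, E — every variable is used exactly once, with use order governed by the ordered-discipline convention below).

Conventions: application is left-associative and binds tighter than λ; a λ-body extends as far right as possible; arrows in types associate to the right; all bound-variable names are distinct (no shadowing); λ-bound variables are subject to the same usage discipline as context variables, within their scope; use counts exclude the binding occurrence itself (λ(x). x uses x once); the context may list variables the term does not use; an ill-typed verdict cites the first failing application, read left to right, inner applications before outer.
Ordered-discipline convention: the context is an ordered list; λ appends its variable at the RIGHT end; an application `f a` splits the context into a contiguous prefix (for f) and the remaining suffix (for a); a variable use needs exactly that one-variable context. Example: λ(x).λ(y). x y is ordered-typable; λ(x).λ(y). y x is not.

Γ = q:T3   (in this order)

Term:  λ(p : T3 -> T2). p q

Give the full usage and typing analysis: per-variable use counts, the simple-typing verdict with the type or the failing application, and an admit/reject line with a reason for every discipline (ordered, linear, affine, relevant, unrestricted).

counts: q: 1×, p (λ-bound): 1×
order of uses: p, q
typing: ✓ — (T3 -> T2) -> T2
ordered ✗ (use order p, q needs exchange)
linear ✓ (single use per variable (q, p))
affine ✓ (q, p: no repeats, contraction unneeded)
relevant ✓ (at least one use each (q, p))
unrestricted ✓ (well-typed at (T3 -> T2) -> T2; no restrictions here)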